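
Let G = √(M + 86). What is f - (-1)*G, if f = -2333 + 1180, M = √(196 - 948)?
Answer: -1153 + √(86 + 4*I*√47) ≈ -1143.6 + 1.4605*I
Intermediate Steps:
M = 4*I*√47 (M = √(-752) = 4*I*√47 ≈ 27.423*I)
f = -1153
G = √(86 + 4*I*√47) (G = √(4*I*√47 + 86) = √(86 + 4*I*√47) ≈ 9.3879 + 1.4605*I)
f - (-1)*G = -1153 - (-1)*√(86 + 4*I*√47) = -1153 + √(86 + 4*I*√47)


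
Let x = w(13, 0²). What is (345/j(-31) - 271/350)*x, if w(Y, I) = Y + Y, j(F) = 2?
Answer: 781352/175 ≈ 4464.9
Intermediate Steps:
w(Y, I) = 2*Y
x = 26 (x = 2*13 = 26)
(345/j(-31) - 271/350)*x = (345/2 - 271/350)*26 = (30052/175)*26 = 781352/175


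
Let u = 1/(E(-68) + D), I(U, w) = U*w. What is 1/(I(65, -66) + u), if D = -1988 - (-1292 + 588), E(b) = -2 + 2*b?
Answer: -1422/6100381 ≈ -0.00023310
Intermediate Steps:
D = -1284 (D = -1988 - 1*(-704) = -1988 + 704 = -1284)
u = -1/1422 (u = 1/((-2 + 2*(-68)) - 1284) = 1/((-2 - 136) - 1284) = 1/(-138 - 1284) = 1/(-1422) = -1/1422 ≈ -0.00070324)
1/(I(65, -66) + u) = 1/(65*(-66) - 1/1422) = 1/(-4290 - 1/1422) = 1/(-6100381/1422) = -1422/6100381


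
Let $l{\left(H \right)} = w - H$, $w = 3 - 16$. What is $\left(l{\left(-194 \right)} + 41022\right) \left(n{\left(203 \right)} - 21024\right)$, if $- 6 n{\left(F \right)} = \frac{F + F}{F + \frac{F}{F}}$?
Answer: $- \frac{530154509873}{612} \approx -8.6627 \cdot 10^{8}$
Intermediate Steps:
$w = -13$
$l{\left(H \right)} = -13 - H$
$n{\left(F \right)} = - \frac{F}{3 \left(1 + F\right)}$ ($n{\left(F \right)} = - \frac{\left(F + F\right) \frac{1}{F + \frac{F}{F}}}{6} = - \frac{2 F \frac{1}{F + 1}}{6} = - \frac{2 F \frac{1}{1 + F}}{6} = - \frac{F}{3 \left(1 + F\right)}$)
$\left(l{\left(-194 \right)} + 41022\right) \left(n{\left(203 \right)} - 21024\right) = \left(\left(-13 - -194\right) + 41022\right) \left(\left(-1\right) 203 \frac{1}{3 + 3 \cdot 203} - 21024\right) = \left(\left(-13 + 194\right) + 41022\right) \left(\left(-1\right) 203 \frac{1}{3 + 609} - 21024\right) = \left(181 + 41022\right) \left(\left(-1\right) 203 \cdot \frac{1}{612} - 21024\right) = 41203 \left(\left(-1\right) 203 \cdot \frac{1}{612} - 21024\right) = 41203 \left(- \frac{203}{612} - 21024\right) = 41203 \left(- \frac{12866891}{612}\right) = - \frac{530154509873}{612}$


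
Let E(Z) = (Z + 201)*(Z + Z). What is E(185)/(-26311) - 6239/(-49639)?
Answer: -6925287651/1306051729 ≈ -5.3025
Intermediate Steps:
E(Z) = 2*Z*(201 + Z) (E(Z) = (201 + Z)*(2*Z) = 2*Z*(201 + Z))
E(185)/(-26311) - 6239/(-49639) = (2*185*(201 + 185))/(-26311) - 6239/(-49639) = (2*185*386)*(-1/26311) - 6239*(-1/49639) = 142820*(-1/26311) + 6239/49639 = -142820/26311 + 6239/49639 = -6925287651/1306051729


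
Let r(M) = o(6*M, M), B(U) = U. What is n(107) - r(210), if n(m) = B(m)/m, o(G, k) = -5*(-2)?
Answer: -9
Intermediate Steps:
o(G, k) = 10
n(m) = 1 (n(m) = m/m = 1)
r(M) = 10
n(107) - r(210) = 1 - 1*10 = 1 - 10 = -9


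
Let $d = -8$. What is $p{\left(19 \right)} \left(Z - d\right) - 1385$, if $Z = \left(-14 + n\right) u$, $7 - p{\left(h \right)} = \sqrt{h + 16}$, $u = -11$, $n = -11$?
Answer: $596 - 283 \sqrt{35} \approx -1078.3$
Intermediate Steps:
$p{\left(h \right)} = 7 - \sqrt{16 + h}$ ($p{\left(h \right)} = 7 - \sqrt{h + 16} = 7 - \sqrt{16 + h}$)
$Z = 275$ ($Z = \left(-14 - 11\right) \left(-11\right) = \left(-25\right) \left(-11\right) = 275$)
$p{\left(19 \right)} \left(Z - d\right) - 1385 = \left(7 - \sqrt{16 + 19}\right) \left(275 - -8\right) - 1385 = \left(7 - \sqrt{35}\right) \left(275 + 8\right) - 1385 = \left(7 - \sqrt{35}\right) 283 - 1385 = \left(1981 - 283 \sqrt{35}\right) - 1385 = 596 - 283 \sqrt{35}$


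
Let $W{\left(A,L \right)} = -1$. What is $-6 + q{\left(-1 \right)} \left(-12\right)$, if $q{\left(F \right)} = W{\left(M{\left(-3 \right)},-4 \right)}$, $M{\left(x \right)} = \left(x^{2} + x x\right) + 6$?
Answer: $6$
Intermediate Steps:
$M{\left(x \right)} = 6 + 2 x^{2}$ ($M{\left(x \right)} = \left(x^{2} + x^{2}\right) + 6 = 2 x^{2} + 6 = 6 + 2 x^{2}$)
$q{\left(F \right)} = -1$
$-6 + q{\left(-1 \right)} \left(-12\right) = -6 - -12 = -6 + 12 = 6$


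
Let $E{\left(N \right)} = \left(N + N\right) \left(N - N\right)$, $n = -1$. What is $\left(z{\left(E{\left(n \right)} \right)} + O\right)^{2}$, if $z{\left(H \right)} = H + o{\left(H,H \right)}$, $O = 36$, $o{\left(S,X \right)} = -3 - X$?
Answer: $1089$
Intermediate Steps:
$E{\left(N \right)} = 0$ ($E{\left(N \right)} = 2 N 0 = 0$)
$z{\left(H \right)} = -3$ ($z{\left(H \right)} = H - \left(3 + H\right) = -3$)
$\left(z{\left(E{\left(n \right)} \right)} + O\right)^{2} = \left(-3 + 36\right)^{2} = 33^{2} = 1089$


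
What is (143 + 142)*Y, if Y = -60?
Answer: -17100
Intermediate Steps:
(143 + 142)*Y = (143 + 142)*(-60) = 285*(-60) = -17100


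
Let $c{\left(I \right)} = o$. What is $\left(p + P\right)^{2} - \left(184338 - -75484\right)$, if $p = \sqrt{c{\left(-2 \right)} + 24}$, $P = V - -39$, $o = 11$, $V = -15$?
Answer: $-259211 + 48 \sqrt{35} \approx -2.5893 \cdot 10^{5}$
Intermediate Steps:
$c{\left(I \right)} = 11$
$P = 24$ ($P = -15 - -39 = -15 + 39 = 24$)
$p = \sqrt{35}$ ($p = \sqrt{11 + 24} = \sqrt{35} \approx 5.9161$)
$\left(p + P\right)^{2} - \left(184338 - -75484\right) = \left(\sqrt{35} + 24\right)^{2} - \left(184338 - -75484\right) = \left(24 + \sqrt{35}\right)^{2} - \left(184338 + 75484\right) = \left(24 + \sqrt{35}\right)^{2} - 259822 = -259822 + \left(24 + \sqrt{35}\right)^{2}$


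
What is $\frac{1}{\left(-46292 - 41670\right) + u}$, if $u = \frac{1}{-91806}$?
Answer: $- \frac{91806}{8075439373} \approx -1.1369 \cdot 10^{-5}$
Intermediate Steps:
$u = - \frac{1}{91806} \approx -1.0893 \cdot 10^{-5}$
$\frac{1}{\left(-46292 - 41670\right) + u} = \frac{1}{\left(-46292 - 41670\right) - \frac{1}{91806}} = \frac{1}{-87962 - \frac{1}{91806}} = \frac{1}{- \frac{8075439373}{91806}} = - \frac{91806}{8075439373}$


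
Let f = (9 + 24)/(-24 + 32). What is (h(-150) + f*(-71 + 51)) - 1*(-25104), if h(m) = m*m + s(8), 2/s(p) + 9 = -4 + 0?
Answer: 1235555/26 ≈ 47521.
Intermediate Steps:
s(p) = -2/13 (s(p) = 2/(-9 + (-4 + 0)) = 2/(-9 - 4) = 2/(-13) = 2*(-1/13) = -2/13)
f = 33/8 ≈ 4.1250
h(m) = -2/13 + m² (h(m) = m*m - 2/13 = m² - 2/13 = -2/13 + m²)
(h(-150) + f*(-71 + 51)) - 1*(-25104) = ((-2/13 + (-150)²) + 33*(-71 + 51)/8) - 1*(-25104) = ((-2/13 + 22500) + (33/8)*(-20)) + 25104 = (292498/13 - 165/2) + 25104 = 582851/26 + 25104 = 1235555/26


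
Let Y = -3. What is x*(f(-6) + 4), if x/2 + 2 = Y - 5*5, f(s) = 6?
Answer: -600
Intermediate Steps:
x = -60 (x = -4 + 2*(-3 - 5*5) = -4 + 2*(-3 - 25) = -4 + 2*(-28) = -4 - 56 = -60)
x*(f(-6) + 4) = -60*(6 + 4) = -60*10 = -600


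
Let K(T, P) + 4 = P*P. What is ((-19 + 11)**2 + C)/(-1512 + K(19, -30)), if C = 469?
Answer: -533/616 ≈ -0.86526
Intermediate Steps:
K(T, P) = -4 + P**2 (K(T, P) = -4 + P*P = -4 + P**2)
((-19 + 11)**2 + C)/(-1512 + K(19, -30)) = ((-19 + 11)**2 + 469)/(-1512 + (-4 + (-30)**2)) = ((-8)**2 + 469)/(-1512 + (-4 + 900)) = (64 + 469)/(-1512 + 896) = 533/(-616) = 533*(-1/616) = -533/616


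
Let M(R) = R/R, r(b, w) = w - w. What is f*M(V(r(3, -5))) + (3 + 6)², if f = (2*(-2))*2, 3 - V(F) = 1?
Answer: 73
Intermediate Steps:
r(b, w) = 0
V(F) = 2 (V(F) = 3 - 1*1 = 3 - 1 = 2)
M(R) = 1
f = -8 (f = -4*2 = -8)
f*M(V(r(3, -5))) + (3 + 6)² = -8*1 + (3 + 6)² = -8 + 9² = -8 + 81 = 73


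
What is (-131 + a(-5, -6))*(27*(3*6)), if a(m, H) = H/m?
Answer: -315414/5 ≈ -63083.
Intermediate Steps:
(-131 + a(-5, -6))*(27*(3*6)) = (-131 - 6/(-5))*(27*(3*6)) = (-131 - 6*(-⅕))*(27*18) = (-131 + 6/5)*486 = -649/5*486 = -315414/5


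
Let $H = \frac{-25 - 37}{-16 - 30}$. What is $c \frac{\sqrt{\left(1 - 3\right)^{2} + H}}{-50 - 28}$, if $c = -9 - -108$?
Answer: $- \frac{33 \sqrt{2829}}{598} \approx -2.9351$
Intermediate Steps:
$H = \frac{31}{23}$ ($H = - \frac{62}{-46} = \left(-62\right) \left(- \frac{1}{46}\right) = \frac{31}{23} \approx 1.3478$)
$c = 99$ ($c = -9 + 108 = 99$)
$c \frac{\sqrt{\left(1 - 3\right)^{2} + H}}{-50 - 28} = 99 \frac{\sqrt{\left(1 - 3\right)^{2} + \frac{31}{23}}}{-50 - 28} = 99 \frac{\sqrt{\left(-2\right)^{2} + \frac{31}{23}}}{-50 - 28} = 99 \frac{\sqrt{4 + \frac{31}{23}}}{-78} = 99 \sqrt{\frac{123}{23}} \left(- \frac{1}{78}\right) = 99 \frac{\sqrt{2829}}{23} \left(- \frac{1}{78}\right) = 99 \left(- \frac{\sqrt{2829}}{1794}\right) = - \frac{33 \sqrt{2829}}{598}$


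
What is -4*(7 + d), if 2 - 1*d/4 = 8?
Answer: 68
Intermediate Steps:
d = -24 (d = 8 - 4*8 = 8 - 32 = -24)
-4*(7 + d) = -4*(7 - 24) = -4*(-17) = 68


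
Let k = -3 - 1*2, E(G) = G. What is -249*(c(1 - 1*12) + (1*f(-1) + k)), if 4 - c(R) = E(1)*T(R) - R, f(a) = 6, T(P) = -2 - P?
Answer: 3735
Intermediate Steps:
c(R) = 6 + 2*R (c(R) = 4 - (1*(-2 - R) - R) = 4 - ((-2 - R) - R) = 4 - (-2 - 2*R) = 4 + (2 + 2*R) = 6 + 2*R)
k = -5 (k = -3 - 2 = -5)
-249*(c(1 - 1*12) + (1*f(-1) + k)) = -249*((6 + 2*(1 - 1*12)) + (1*6 - 5)) = -249*((6 + 2*(1 - 12)) + (6 - 5)) = -249*((6 + 2*(-11)) + 1) = -249*((6 - 22) + 1) = -249*(-16 + 1) = -249*(-15) = 3735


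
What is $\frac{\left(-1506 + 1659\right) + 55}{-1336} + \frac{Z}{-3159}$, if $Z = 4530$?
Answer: $- \frac{279548}{175851} \approx -1.5897$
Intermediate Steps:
$\frac{\left(-1506 + 1659\right) + 55}{-1336} + \frac{Z}{-3159} = \frac{\left(-1506 + 1659\right) + 55}{-1336} + \frac{4530}{-3159} = \left(153 + 55\right) \left(- \frac{1}{1336}\right) + 4530 \left(- \frac{1}{3159}\right) = 208 \left(- \frac{1}{1336}\right) - \frac{1510}{1053} = - \frac{26}{167} - \frac{1510}{1053} = - \frac{279548}{175851}$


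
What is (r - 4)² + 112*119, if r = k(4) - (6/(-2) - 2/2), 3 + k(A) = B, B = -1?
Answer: 13344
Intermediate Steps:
k(A) = -4 (k(A) = -3 - 1 = -4)
r = 0 (r = -4 - (6/(-2) - 2/2) = -4 - (6*(-½) - 2*½) = -4 - (-3 - 1) = -4 - 1*(-4) = -4 + 4 = 0)
(r - 4)² + 112*119 = (0 - 4)² + 112*119 = (-4)² + 13328 = 16 + 13328 = 13344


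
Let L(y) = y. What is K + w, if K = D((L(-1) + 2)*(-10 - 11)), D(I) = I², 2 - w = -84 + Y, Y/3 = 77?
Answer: 296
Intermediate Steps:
Y = 231 (Y = 3*77 = 231)
w = -145 (w = 2 - (-84 + 231) = 2 - 1*147 = 2 - 147 = -145)
K = 441 (K = ((-1 + 2)*(-10 - 11))² = (1*(-21))² = (-21)² = 441)
K + w = 441 - 145 = 296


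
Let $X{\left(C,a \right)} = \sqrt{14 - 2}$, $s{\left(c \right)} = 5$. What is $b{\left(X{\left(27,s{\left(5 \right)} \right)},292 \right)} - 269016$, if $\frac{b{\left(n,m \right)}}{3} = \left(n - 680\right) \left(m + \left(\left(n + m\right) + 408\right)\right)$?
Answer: $-2292660 + 1872 \sqrt{3} \approx -2.2894 \cdot 10^{6}$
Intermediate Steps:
$X{\left(C,a \right)} = 2 \sqrt{3}$ ($X{\left(C,a \right)} = \sqrt{12} = 2 \sqrt{3}$)
$b{\left(n,m \right)} = 3 \left(-680 + n\right) \left(408 + n + 2 m\right)$ ($b{\left(n,m \right)} = 3 \left(n - 680\right) \left(m + \left(\left(n + m\right) + 408\right)\right) = 3 \left(-680 + n\right) \left(m + \left(\left(m + n\right) + 408\right)\right) = 3 \left(-680 + n\right) \left(m + \left(408 + m + n\right)\right) = 3 \left(-680 + n\right) \left(408 + n + 2 m\right)$)
$b{\left(X{\left(27,s{\left(5 \right)} \right)},292 \right)} - 269016 = \left(-832320 - 1191360 - 816 \cdot 2 \sqrt{3} + 3 \left(2 \sqrt{3}\right)^{2} + 6 \cdot 292 \cdot 2 \sqrt{3}\right) - 269016 = \left(-832320 - 1191360 - 1632 \sqrt{3} + 3 \cdot 12 + 3504 \sqrt{3}\right) - 269016 = \left(-832320 - 1191360 - 1632 \sqrt{3} + 36 + 3504 \sqrt{3}\right) - 269016 = \left(-2023644 + 1872 \sqrt{3}\right) - 269016 = -2292660 + 1872 \sqrt{3}$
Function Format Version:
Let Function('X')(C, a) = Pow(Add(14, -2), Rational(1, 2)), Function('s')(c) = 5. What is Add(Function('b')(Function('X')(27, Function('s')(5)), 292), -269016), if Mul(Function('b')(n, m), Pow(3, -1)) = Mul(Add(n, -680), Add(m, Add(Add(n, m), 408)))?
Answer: Add(-2292660, Mul(1872, Pow(3, Rational(1, 2)))) ≈ -2.2894e+6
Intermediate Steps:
Function('X')(C, a) = Mul(2, Pow(3, Rational(1, 2))) (Function('X')(C, a) = Pow(12, Rational(1, 2)) = Mul(2, Pow(3, Rational(1, 2))))
Function('b')(n, m) = Mul(3, Add(-680, n), Add(408, n, Mul(2, m))) (Function('b')(n, m) = Mul(3, Mul(Add(n, -680), Add(m, Add(Add(n, m), 408)))) = Mul(3, Mul(Add(-680, n), Add(m, Add(Add(m, n), 408)))) = Mul(3, Mul(Add(-680, n), Add(m, Add(408, m, n)))) = Mul(3, Mul(Add(-680, n), Add(408, n, Mul(2, m)))) = Mul(3, Add(-680, n), Add(408, n, Mul(2, m))))
Add(Function('b')(Function('X')(27, Function('s')(5)), 292), -269016) = Add(Add(-832320, Mul(-4080, 292), Mul(-816, Mul(2, Pow(3, Rational(1, 2)))), Mul(3, Pow(Mul(2, Pow(3, Rational(1, 2))), 2)), Mul(6, 292, Mul(2, Pow(3, Rational(1, 2))))), -269016) = Add(Add(-832320, -1191360, Mul(-1632, Pow(3, Rational(1, 2))), Mul(3, 12), Mul(3504, Pow(3, Rational(1, 2)))), -269016) = Add(Add(-832320, -1191360, Mul(-1632, Pow(3, Rational(1, 2))), 36, Mul(3504, Pow(3, Rational(1, 2)))), -269016) = Add(Add(-2023644, Mul(1872, Pow(3, Rational(1, 2)))), -269016) = Add(-2292660, Mul(1872, Pow(3, Rational(1, 2))))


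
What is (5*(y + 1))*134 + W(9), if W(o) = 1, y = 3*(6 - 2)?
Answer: 8711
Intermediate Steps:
y = 12 (y = 3*4 = 12)
(5*(y + 1))*134 + W(9) = (5*(12 + 1))*134 + 1 = (5*13)*134 + 1 = 65*134 + 1 = 8710 + 1 = 8711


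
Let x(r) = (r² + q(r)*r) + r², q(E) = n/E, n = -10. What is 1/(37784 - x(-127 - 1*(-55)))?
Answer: 1/27426 ≈ 3.6462e-5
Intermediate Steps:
q(E) = -10/E
x(r) = -10 + 2*r² (x(r) = (r² + (-10/r)*r) + r² = (r² - 10) + r² = (-10 + r²) + r² = -10 + 2*r²)
1/(37784 - x(-127 - 1*(-55))) = 1/(37784 - (-10 + 2*(-127 - 1*(-55))²)) = 1/(37784 - (-10 + 2*(-127 + 55)²)) = 1/(37784 - (-10 + 2*(-72)²)) = 1/(37784 - (-10 + 2*5184)) = 1/(37784 - (-10 + 10368)) = 1/(37784 - 1*10358) = 1/(37784 - 10358) = 1/27426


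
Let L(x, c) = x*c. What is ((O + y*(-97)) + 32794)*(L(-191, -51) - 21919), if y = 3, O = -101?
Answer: -394591556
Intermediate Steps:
L(x, c) = c*x
((O + y*(-97)) + 32794)*(L(-191, -51) - 21919) = ((-101 + 3*(-97)) + 32794)*(-51*(-191) - 21919) = ((-101 - 291) + 32794)*(9741 - 21919) = (-392 + 32794)*(-12178) = 32402*(-12178) = -394591556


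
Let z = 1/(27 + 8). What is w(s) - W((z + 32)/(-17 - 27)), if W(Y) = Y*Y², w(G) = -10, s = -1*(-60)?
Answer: -35113945439/3652264000 ≈ -9.6143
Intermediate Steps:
z = 1/35 ≈ 0.028571
s = 60
W(Y) = Y³
w(s) - W((z + 32)/(-17 - 27)) = -10 - ((1/35 + 32)/(-17 - 27))³ = -10 - ((1121/35)/(-44))³ = -10 - ((1121/35)*(-1/44))³ = -10 - (-1121/1540)³ = -10 - 1*(-1408694561/3652264000) = -10 + 1408694561/3652264000 = -35113945439/3652264000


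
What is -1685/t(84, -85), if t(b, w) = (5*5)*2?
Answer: -337/10 ≈ -33.700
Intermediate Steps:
t(b, w) = 50 (t(b, w) = 25*2 = 50)
-1685/t(84, -85) = -1685/50 = -1685*1/50 = -337/10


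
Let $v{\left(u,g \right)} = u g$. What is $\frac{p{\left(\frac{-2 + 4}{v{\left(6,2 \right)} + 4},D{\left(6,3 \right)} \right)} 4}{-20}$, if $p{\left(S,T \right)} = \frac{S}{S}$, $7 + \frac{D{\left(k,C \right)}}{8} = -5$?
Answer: $- \frac{1}{5} \approx -0.2$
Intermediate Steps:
$D{\left(k,C \right)} = -96$ ($D{\left(k,C \right)} = -56 + 8 \left(-5\right) = -56 - 40 = -96$)
$v{\left(u,g \right)} = g u$
$p{\left(S,T \right)} = 1$
$\frac{p{\left(\frac{-2 + 4}{v{\left(6,2 \right)} + 4},D{\left(6,3 \right)} \right)} 4}{-20} = \frac{1 \cdot 4}{-20} = 4 \left(- \frac{1}{20}\right) = - \frac{1}{5}$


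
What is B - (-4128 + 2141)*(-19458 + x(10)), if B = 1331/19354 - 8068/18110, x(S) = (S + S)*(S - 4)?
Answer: -6733930327086651/175250470 ≈ -3.8425e+7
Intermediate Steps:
x(S) = 2*S*(-4 + S) (x(S) = (2*S)*(-4 + S) = 2*S*(-4 + S))
B = -66021831/175250470 (B = 1331*(1/19354) - 8068*1/18110 = 1331/19354 - 4034/9055 = -66021831/175250470 ≈ -0.37673)
B - (-4128 + 2141)*(-19458 + x(10)) = -66021831/175250470 - (-4128 + 2141)*(-19458 + 2*10*(-4 + 10)) = -66021831/175250470 - (-1987)*(-19458 + 2*10*6) = -66021831/175250470 - (-1987)*(-19458 + 120) = -66021831/175250470 - (-1987)*(-19338) = -66021831/175250470 - 1*38424606 = -66021831/175250470 - 38424606 = -6733930327086651/175250470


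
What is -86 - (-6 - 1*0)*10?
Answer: -26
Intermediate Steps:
-86 - (-6 - 1*0)*10 = -86 - (-6 + 0)*10 = -86 - (-6)*10 = -86 - 1*(-60) = -86 + 60 = -26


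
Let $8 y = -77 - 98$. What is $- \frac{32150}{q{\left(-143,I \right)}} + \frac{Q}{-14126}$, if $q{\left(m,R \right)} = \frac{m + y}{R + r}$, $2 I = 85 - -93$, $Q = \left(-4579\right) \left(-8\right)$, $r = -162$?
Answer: $- \frac{132636221604}{9316097} \approx -14237.0$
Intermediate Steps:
$y = - \frac{175}{8}$ ($y = \frac{-77 - 98}{8} = \frac{1}{8} \left(-175\right) = - \frac{175}{8} \approx -21.875$)
$Q = 36632$
$I = 89$ ($I = \frac{85 - -93}{2} = \frac{85 + 93}{2} = \frac{1}{2} \cdot 178 = 89$)
$q{\left(m,R \right)} = \frac{- \frac{175}{8} + m}{-162 + R}$ ($q{\left(m,R \right)} = \frac{m - \frac{175}{8}}{R - 162} = \frac{- \frac{175}{8} + m}{-162 + R}$)
$- \frac{32150}{q{\left(-143,I \right)}} + \frac{Q}{-14126} = - \frac{32150}{\frac{1}{-162 + 89} \left(- \frac{175}{8} - 143\right)} + \frac{36632}{-14126} = - \frac{32150}{\frac{1}{-73} \left(- \frac{1319}{8}\right)} + 36632 \left(- \frac{1}{14126}\right) = - \frac{32150}{\left(- \frac{1}{73}\right) \left(- \frac{1319}{8}\right)} - \frac{18316}{7063} = - \frac{32150}{\frac{1319}{584}} - \frac{18316}{7063} = \left(-32150\right) \frac{584}{1319} - \frac{18316}{7063} = - \frac{18775600}{1319} - \frac{18316}{7063} = - \frac{132636221604}{9316097}$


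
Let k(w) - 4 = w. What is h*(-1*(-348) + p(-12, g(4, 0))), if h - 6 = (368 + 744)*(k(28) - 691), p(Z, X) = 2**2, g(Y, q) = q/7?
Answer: -257946304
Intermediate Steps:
k(w) = 4 + w
g(Y, q) = q/7 (g(Y, q) = q*(1/7) = q/7)
p(Z, X) = 4
h = -732802 (h = 6 + (368 + 744)*((4 + 28) - 691) = 6 + 1112*(32 - 691) = 6 + 1112*(-659) = 6 - 732808 = -732802)
h*(-1*(-348) + p(-12, g(4, 0))) = -732802*(-1*(-348) + 4) = -732802*(348 + 4) = -732802*352 = -257946304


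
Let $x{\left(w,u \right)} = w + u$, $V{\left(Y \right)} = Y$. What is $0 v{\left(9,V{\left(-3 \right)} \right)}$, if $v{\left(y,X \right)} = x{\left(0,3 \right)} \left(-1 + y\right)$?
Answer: $0$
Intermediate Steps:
$x{\left(w,u \right)} = u + w$
$v{\left(y,X \right)} = -3 + 3 y$ ($v{\left(y,X \right)} = \left(3 + 0\right) \left(-1 + y\right) = 3 \left(-1 + y\right) = -3 + 3 y$)
$0 v{\left(9,V{\left(-3 \right)} \right)} = 0 \left(-3 + 3 \cdot 9\right) = 0 \left(-3 + 27\right) = 0 \cdot 24 = 0$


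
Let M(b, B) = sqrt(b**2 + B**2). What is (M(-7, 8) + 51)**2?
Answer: (51 + sqrt(113))**2 ≈ 3798.3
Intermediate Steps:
M(b, B) = sqrt(B**2 + b**2)
(M(-7, 8) + 51)**2 = (sqrt(8**2 + (-7)**2) + 51)**2 = (sqrt(64 + 49) + 51)**2 = (sqrt(113) + 51)**2 = (51 + sqrt(113))**2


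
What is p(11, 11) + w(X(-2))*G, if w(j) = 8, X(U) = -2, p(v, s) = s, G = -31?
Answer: -237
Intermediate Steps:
p(11, 11) + w(X(-2))*G = 11 + 8*(-31) = 11 - 248 = -237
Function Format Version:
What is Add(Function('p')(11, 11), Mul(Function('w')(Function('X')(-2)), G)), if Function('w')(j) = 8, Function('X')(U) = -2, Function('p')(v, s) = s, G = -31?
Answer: -237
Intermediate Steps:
Add(Function('p')(11, 11), Mul(Function('w')(Function('X')(-2)), G)) = Add(11, Mul(8, -31)) = Add(11, -248) = -237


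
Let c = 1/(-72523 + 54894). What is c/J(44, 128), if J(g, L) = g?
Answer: -1/775676 ≈ -1.2892e-6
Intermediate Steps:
c = -1/17629 (c = 1/(-17629) = -1/17629 ≈ -5.6725e-5)
c/J(44, 128) = -1/17629/44 = -1/17629*1/44 = -1/775676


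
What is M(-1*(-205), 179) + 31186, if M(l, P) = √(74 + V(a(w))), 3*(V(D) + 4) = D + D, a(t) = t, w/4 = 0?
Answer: 31186 + √70 ≈ 31194.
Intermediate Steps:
w = 0 (w = 4*0 = 0)
V(D) = -4 + 2*D/3 (V(D) = -4 + (D + D)/3 = -4 + (2*D)/3 = -4 + 2*D/3)
M(l, P) = √70 (M(l, P) = √(74 + (-4 + (⅔)*0)) = √(74 + (-4 + 0)) = √(74 - 4) = √70)
M(-1*(-205), 179) + 31186 = √70 + 31186 = 31186 + √70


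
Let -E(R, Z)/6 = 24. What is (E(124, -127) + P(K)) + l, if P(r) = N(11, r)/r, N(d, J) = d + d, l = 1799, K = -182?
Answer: 150594/91 ≈ 1654.9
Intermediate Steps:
E(R, Z) = -144 (E(R, Z) = -6*24 = -144)
N(d, J) = 2*d
P(r) = 22/r (P(r) = (2*11)/r = 22/r)
(E(124, -127) + P(K)) + l = (-144 + 22/(-182)) + 1799 = (-144 + 22*(-1/182)) + 1799 = (-144 - 11/91) + 1799 = -13115/91 + 1799 = 150594/91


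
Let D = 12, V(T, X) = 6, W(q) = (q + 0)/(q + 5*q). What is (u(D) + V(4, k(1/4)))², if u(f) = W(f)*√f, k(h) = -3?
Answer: (18 + √3)²/9 ≈ 43.262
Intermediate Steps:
W(q) = ⅙ (W(q) = q/((6*q)) = q*(1/(6*q)) = ⅙)
u(f) = √f/6
(u(D) + V(4, k(1/4)))² = (√12/6 + 6)² = ((2*√3)/6 + 6)² = (√3/3 + 6)² = (6 + √3/3)²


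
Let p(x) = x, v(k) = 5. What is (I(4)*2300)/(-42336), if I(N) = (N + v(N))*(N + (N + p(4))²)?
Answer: -9775/294 ≈ -33.248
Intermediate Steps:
I(N) = (5 + N)*(N + (4 + N)²) (I(N) = (N + 5)*(N + (N + 4)²) = (5 + N)*(N + (4 + N)²))
(I(4)*2300)/(-42336) = ((80 + 4³ + 14*4² + 61*4)*2300)/(-42336) = ((80 + 64 + 14*16 + 244)*2300)*(-1/42336) = ((80 + 64 + 224 + 244)*2300)*(-1/42336) = (612*2300)*(-1/42336) = 1407600*(-1/42336) = -9775/294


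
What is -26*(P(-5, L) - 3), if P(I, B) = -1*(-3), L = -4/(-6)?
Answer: 0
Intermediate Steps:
L = ⅔ (L = -4*(-⅙) = ⅔ ≈ 0.66667)
P(I, B) = 3
-26*(P(-5, L) - 3) = -26*(3 - 3) = -26*0 = 0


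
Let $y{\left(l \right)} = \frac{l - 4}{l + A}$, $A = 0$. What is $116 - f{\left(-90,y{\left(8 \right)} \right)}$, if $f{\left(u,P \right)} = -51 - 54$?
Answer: $221$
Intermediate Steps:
$y{\left(l \right)} = \frac{-4 + l}{l}$ ($y{\left(l \right)} = \frac{l - 4}{l + 0} = \frac{-4 + l}{l}$)
$f{\left(u,P \right)} = -105$ ($f{\left(u,P \right)} = -51 - 54 = -105$)
$116 - f{\left(-90,y{\left(8 \right)} \right)} = 116 - -105 = 116 + 105 = 221$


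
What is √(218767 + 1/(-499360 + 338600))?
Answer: √1413441423514610/80380 ≈ 467.73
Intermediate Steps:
√(218767 + 1/(-499360 + 338600)) = √(218767 + 1/(-160760)) = √(218767 - 1/160760) = √(35168982919/160760) = √1413441423514610/80380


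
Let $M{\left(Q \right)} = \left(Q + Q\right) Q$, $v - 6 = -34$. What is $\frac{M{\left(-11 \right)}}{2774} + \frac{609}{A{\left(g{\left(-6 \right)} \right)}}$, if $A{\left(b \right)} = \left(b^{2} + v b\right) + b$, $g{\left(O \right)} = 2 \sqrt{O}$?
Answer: $\frac{9 \left(- 31177 \sqrt{6} + 1452 i\right)}{5548 \left(2 \sqrt{6} + 27 i\right)} \approx -0.72153 + 4.4574 i$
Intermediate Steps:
$v = -28$ ($v = 6 - 34 = -28$)
$M{\left(Q \right)} = 2 Q^{2}$ ($M{\left(Q \right)} = 2 Q Q = 2 Q^{2}$)
$A{\left(b \right)} = b^{2} - 27 b$ ($A{\left(b \right)} = \left(b^{2} - 28 b\right) + b = b^{2} - 27 b$)
$\frac{M{\left(-11 \right)}}{2774} + \frac{609}{A{\left(g{\left(-6 \right)} \right)}} = \frac{2 \left(-11\right)^{2}}{2774} + \frac{609}{2 \sqrt{-6} \left(-27 + 2 \sqrt{-6}\right)} = 2 \cdot 121 \cdot \frac{1}{2774} + \frac{609}{2 i \sqrt{6} \left(-27 + 2 i \sqrt{6}\right)} = 242 \cdot \frac{1}{2774} + \frac{609}{2 i \sqrt{6} \left(-27 + 2 i \sqrt{6}\right)} = \frac{121}{1387} + \frac{609}{2 i \sqrt{6} \left(-27 + 2 i \sqrt{6}\right)} = \frac{121}{1387} + 609 \left(- \frac{i \sqrt{6}}{12 \left(-27 + 2 i \sqrt{6}\right)}\right) = \frac{121}{1387} - \frac{203 i \sqrt{6}}{4 \left(-27 + 2 i \sqrt{6}\right)}$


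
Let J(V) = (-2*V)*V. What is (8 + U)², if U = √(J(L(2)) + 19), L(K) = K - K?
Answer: (8 + √19)² ≈ 152.74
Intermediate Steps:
L(K) = 0
J(V) = -2*V²
U = √19 (U = √(-2*0² + 19) = √(-2*0 + 19) = √(0 + 19) = √19 ≈ 4.3589)
(8 + U)² = (8 + √19)²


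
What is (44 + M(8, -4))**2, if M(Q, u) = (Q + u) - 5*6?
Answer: 324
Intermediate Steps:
M(Q, u) = -30 + Q + u (M(Q, u) = (Q + u) - 30 = -30 + Q + u)
(44 + M(8, -4))**2 = (44 + (-30 + 8 - 4))**2 = (44 - 26)**2 = 18**2 = 324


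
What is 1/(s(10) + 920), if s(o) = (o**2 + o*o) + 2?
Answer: 1/1122 ≈ 0.00089127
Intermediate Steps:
s(o) = 2 + 2*o**2 (s(o) = (o**2 + o**2) + 2 = 2*o**2 + 2 = 2 + 2*o**2)
1/(s(10) + 920) = 1/((2 + 2*10**2) + 920) = 1/((2 + 2*100) + 920) = 1/((2 + 200) + 920) = 1/(202 + 920) = 1/1122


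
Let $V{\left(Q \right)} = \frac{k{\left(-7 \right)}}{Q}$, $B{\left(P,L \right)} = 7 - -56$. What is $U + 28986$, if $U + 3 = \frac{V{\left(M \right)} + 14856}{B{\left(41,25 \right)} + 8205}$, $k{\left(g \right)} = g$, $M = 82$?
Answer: $\frac{19650996593}{677976} \approx 28985.0$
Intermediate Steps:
$B{\left(P,L \right)} = 63$ ($B{\left(P,L \right)} = 7 + 56 = 63$)
$V{\left(Q \right)} = - \frac{7}{Q}$
$U = - \frac{815743}{677976}$ ($U = -3 + \frac{- \frac{7}{82} + 14856}{63 + 8205} = -3 + \frac{\left(-7\right) \frac{1}{82} + 14856}{8268} = -3 + \left(- \frac{7}{82} + 14856\right) \frac{1}{8268} = -3 + \frac{1218185}{82} \cdot \frac{1}{8268} = -3 + \frac{1218185}{677976} = - \frac{815743}{677976} \approx -1.2032$)
$U + 28986 = - \frac{815743}{677976} + 28986 = \frac{19650996593}{677976}$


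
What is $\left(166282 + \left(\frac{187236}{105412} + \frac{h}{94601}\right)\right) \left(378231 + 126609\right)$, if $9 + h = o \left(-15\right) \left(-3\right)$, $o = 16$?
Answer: $\frac{11014780437174277680}{131211587} \approx 8.3947 \cdot 10^{10}$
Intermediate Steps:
$h = 711$ ($h = -9 + 16 \left(-15\right) \left(-3\right) = -9 - -720 = -9 + 720 = 711$)
$\left(166282 + \left(\frac{187236}{105412} + \frac{h}{94601}\right)\right) \left(378231 + 126609\right) = \left(166282 + \left(\frac{187236}{105412} + \frac{711}{94601}\right)\right) \left(378231 + 126609\right) = \left(166282 + \left(187236 \cdot \frac{1}{105412} + 711 \cdot \frac{1}{94601}\right)\right) 504840 = \left(166282 + \left(\frac{46809}{26353} + \frac{711}{94601}\right)\right) 504840 = \left(166282 + \frac{234048168}{131211587}\right) 504840 = \frac{21818359157702}{131211587} \cdot 504840 = \frac{11014780437174277680}{131211587}$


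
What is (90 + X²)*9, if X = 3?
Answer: 891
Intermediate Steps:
(90 + X²)*9 = (90 + 3²)*9 = (90 + 9)*9 = 99*9 = 891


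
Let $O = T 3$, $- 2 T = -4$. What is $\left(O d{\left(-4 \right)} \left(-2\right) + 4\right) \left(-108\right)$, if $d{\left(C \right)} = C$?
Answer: $-5616$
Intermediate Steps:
$T = 2$ ($T = \left(- \frac{1}{2}\right) \left(-4\right) = 2$)
$O = 6$ ($O = 2 \cdot 3 = 6$)
$\left(O d{\left(-4 \right)} \left(-2\right) + 4\right) \left(-108\right) = \left(6 \left(-4\right) \left(-2\right) + 4\right) \left(-108\right) = \left(\left(-24\right) \left(-2\right) + 4\right) \left(-108\right) = \left(48 + 4\right) \left(-108\right) = 52 \left(-108\right) = -5616$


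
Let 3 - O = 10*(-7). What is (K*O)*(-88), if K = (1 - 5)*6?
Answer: 154176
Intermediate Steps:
K = -24 (K = -4*6 = -24)
O = 73 (O = 3 - 10*(-7) = 3 - 1*(-70) = 3 + 70 = 73)
(K*O)*(-88) = -24*73*(-88) = -1752*(-88) = 154176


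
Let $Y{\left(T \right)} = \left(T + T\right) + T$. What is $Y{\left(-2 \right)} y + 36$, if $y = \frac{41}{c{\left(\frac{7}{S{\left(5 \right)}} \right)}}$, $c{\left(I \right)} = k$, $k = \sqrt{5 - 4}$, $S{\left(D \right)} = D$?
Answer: $-210$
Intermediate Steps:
$k = 1$ ($k = \sqrt{1} = 1$)
$Y{\left(T \right)} = 3 T$ ($Y{\left(T \right)} = 2 T + T = 3 T$)
$c{\left(I \right)} = 1$
$y = 41$ ($y = \frac{41}{1} = 41 \cdot 1 = 41$)
$Y{\left(-2 \right)} y + 36 = 3 \left(-2\right) 41 + 36 = \left(-6\right) 41 + 36 = -246 + 36 = -210$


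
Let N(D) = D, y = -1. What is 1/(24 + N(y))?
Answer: 1/23 ≈ 0.043478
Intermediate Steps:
1/(24 + N(y)) = 1/(24 - 1) = 1/23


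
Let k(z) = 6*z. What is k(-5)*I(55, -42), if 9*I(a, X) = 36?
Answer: -120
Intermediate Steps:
I(a, X) = 4 (I(a, X) = (⅑)*36 = 4)
k(-5)*I(55, -42) = (6*(-5))*4 = -30*4 = -120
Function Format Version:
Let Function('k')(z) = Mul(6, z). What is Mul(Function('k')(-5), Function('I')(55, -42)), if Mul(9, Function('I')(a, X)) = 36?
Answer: -120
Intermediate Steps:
Function('I')(a, X) = 4 (Function('I')(a, X) = Mul(Rational(1, 9), 36) = 4)
Mul(Function('k')(-5), Function('I')(55, -42)) = Mul(Mul(6, -5), 4) = Mul(-30, 4) = -120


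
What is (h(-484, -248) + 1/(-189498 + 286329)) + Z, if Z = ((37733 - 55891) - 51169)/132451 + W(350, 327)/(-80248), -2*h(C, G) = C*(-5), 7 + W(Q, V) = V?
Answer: -3178282016823784/2625534980739 ≈ -1210.5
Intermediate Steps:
W(Q, V) = -7 + V
h(C, G) = 5*C/2 (h(C, G) = -C*(-5)/2 = -(-5)*C/2 = 5*C/2)
Z = -700717177/1328615981 (Z = ((37733 - 55891) - 51169)/132451 + (-7 + 327)/(-80248) = (-18158 - 51169)*(1/132451) + 320*(-1/80248) = -69327*1/132451 - 40/10031 = -69327/132451 - 40/10031 = -700717177/1328615981 ≈ -0.52740)
(h(-484, -248) + 1/(-189498 + 286329)) + Z = ((5/2)*(-484) + 1/(-189498 + 286329)) - 700717177/1328615981 = (-1210 + 1/96831) - 700717177/1328615981 = -117165509/96831 - 700717177/1328615981 = -3178282016823784/2625534980739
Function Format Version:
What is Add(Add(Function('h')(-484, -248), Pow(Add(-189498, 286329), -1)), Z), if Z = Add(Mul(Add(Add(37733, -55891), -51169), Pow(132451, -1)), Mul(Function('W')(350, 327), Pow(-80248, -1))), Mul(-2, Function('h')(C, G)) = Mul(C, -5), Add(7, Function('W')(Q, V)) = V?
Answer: Rational(-3178282016823784, 2625534980739) ≈ -1210.5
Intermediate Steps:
Function('W')(Q, V) = Add(-7, V)
Function('h')(C, G) = Mul(Rational(5, 2), C) (Function('h')(C, G) = Mul(Rational(-1, 2), Mul(C, -5)) = Mul(Rational(-1, 2), Mul(-5, C)) = Mul(Rational(5, 2), C))
Z = Rational(-700717177, 1328615981) (Z = Add(Mul(Add(Add(37733, -55891), -51169), Pow(132451, -1)), Mul(Add(-7, 327), Pow(-80248, -1))) = Add(Mul(Add(-18158, -51169), Rational(1, 132451)), Mul(320, Rational(-1, 80248))) = Add(Mul(-69327, Rational(1, 132451)), Rational(-40, 10031)) = Add(Rational(-69327, 132451), Rational(-40, 10031)) = Rational(-700717177, 1328615981) ≈ -0.52740)
Add(Add(Function('h')(-484, -248), Pow(Add(-189498, 286329), -1)), Z) = Add(Add(Mul(Rational(5, 2), -484), Pow(Add(-189498, 286329), -1)), Rational(-700717177, 1328615981)) = Add(Add(-1210, Pow(96831, -1)), Rational(-700717177, 1328615981)) = Add(Add(-1210, Rational(1, 96831)), Rational(-700717177, 1328615981)) = Add(Rational(-117165509, 96831), Rational(-700717177, 1328615981)) = Rational(-3178282016823784, 2625534980739)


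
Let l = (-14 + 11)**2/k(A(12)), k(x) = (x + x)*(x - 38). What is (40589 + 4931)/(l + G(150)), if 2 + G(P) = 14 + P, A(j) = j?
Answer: 9468160/33693 ≈ 281.01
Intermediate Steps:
k(x) = 2*x*(-38 + x) (k(x) = (2*x)*(-38 + x) = 2*x*(-38 + x))
G(P) = 12 + P (G(P) = -2 + (14 + P) = 12 + P)
l = -3/208 (l = (-14 + 11)**2/((2*12*(-38 + 12))) = (-3)**2/((2*12*(-26))) = 9/(-624) = 9*(-1/624) = -3/208 ≈ -0.014423)
(40589 + 4931)/(l + G(150)) = (40589 + 4931)/(-3/208 + (12 + 150)) = 45520/(-3/208 + 162) = 45520/(33693/208) = 45520*(208/33693) = 9468160/33693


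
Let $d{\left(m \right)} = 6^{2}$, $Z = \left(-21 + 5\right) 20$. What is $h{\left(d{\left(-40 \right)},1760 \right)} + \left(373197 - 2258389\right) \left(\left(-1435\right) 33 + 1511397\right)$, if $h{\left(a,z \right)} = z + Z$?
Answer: $-2760000264624$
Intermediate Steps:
$Z = -320$ ($Z = \left(-16\right) 20 = -320$)
$d{\left(m \right)} = 36$
$h{\left(a,z \right)} = -320 + z$ ($h{\left(a,z \right)} = z - 320 = -320 + z$)
$h{\left(d{\left(-40 \right)},1760 \right)} + \left(373197 - 2258389\right) \left(\left(-1435\right) 33 + 1511397\right) = \left(-320 + 1760\right) + \left(373197 - 2258389\right) \left(\left(-1435\right) 33 + 1511397\right) = 1440 - 1885192 \left(-47355 + 1511397\right) = 1440 - 2760000266064 = -2760000264624$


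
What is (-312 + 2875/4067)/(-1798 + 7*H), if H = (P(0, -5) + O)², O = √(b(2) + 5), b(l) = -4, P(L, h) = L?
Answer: 1266029/7283997 ≈ 0.17381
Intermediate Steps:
O = 1 (O = √(-4 + 5) = √1 = 1)
H = 1 (H = (0 + 1)² = 1² = 1)
(-312 + 2875/4067)/(-1798 + 7*H) = (-312 + 2875/4067)/(-1798 + 7*1) = (-312 + 2875*(1/4067))/(-1798 + 7) = (-312 + 2875/4067)/(-1791) = -1266029/4067*(-1/1791) = 1266029/7283997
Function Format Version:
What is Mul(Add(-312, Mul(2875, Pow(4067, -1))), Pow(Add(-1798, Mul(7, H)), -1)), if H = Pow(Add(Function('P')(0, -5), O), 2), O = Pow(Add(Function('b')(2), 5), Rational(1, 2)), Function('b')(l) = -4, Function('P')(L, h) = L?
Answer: Rational(1266029, 7283997) ≈ 0.17381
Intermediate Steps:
O = 1 (O = Pow(Add(-4, 5), Rational(1, 2)) = Pow(1, Rational(1, 2)) = 1)
H = 1 (H = Pow(Add(0, 1), 2) = Pow(1, 2) = 1)
Mul(Add(-312, Mul(2875, Pow(4067, -1))), Pow(Add(-1798, Mul(7, H)), -1)) = Mul(Add(-312, Mul(2875, Pow(4067, -1))), Pow(Add(-1798, Mul(7, 1)), -1)) = Mul(Add(-312, Mul(2875, Rational(1, 4067))), Pow(Add(-1798, 7), -1)) = Mul(Add(-312, Rational(2875, 4067)), Pow(-1791, -1)) = Mul(Rational(-1266029, 4067), Rational(-1, 1791)) = Rational(1266029, 7283997)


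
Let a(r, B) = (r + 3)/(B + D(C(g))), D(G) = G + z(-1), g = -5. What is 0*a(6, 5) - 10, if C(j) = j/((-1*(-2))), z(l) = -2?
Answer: -10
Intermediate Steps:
C(j) = j/2
D(G) = -2 + G (D(G) = G - 2 = -2 + G)
a(r, B) = (3 + r)/(-9/2 + B) (a(r, B) = (r + 3)/(B + (-2 + (½)*(-5))) = (3 + r)/(B + (-2 - 5/2)) = (3 + r)/(B - 9/2) = (3 + r)/(-9/2 + B))
0*a(6, 5) - 10 = 0*(2*(3 + 6)/(-9 + 2*5)) - 10 = 0*(2*9/(-9 + 10)) - 10 = 0*(2*9/1) - 10 = 0*(2*1*9) - 10 = 0*18 - 10 = 0 - 10 = -10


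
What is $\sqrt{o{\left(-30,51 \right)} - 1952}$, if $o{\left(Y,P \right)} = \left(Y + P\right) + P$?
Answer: $2 i \sqrt{470} \approx 43.359 i$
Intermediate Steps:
$o{\left(Y,P \right)} = Y + 2 P$ ($o{\left(Y,P \right)} = \left(P + Y\right) + P = Y + 2 P$)
$\sqrt{o{\left(-30,51 \right)} - 1952} = \sqrt{\left(-30 + 2 \cdot 51\right) - 1952} = \sqrt{\left(-30 + 102\right) - 1952} = \sqrt{72 - 1952} = \sqrt{-1880} = 2 i \sqrt{470}$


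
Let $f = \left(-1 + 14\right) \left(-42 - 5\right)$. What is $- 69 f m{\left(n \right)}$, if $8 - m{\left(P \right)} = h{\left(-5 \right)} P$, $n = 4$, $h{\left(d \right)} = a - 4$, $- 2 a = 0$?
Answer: $1011816$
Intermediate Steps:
$a = 0$ ($a = \left(- \frac{1}{2}\right) 0 = 0$)
$h{\left(d \right)} = -4$ ($h{\left(d \right)} = 0 - 4 = -4$)
$f = -611$ ($f = 13 \left(-47\right) = -611$)
$m{\left(P \right)} = 8 + 4 P$ ($m{\left(P \right)} = 8 - - 4 P = 8 + 4 P$)
$- 69 f m{\left(n \right)} = \left(-69\right) \left(-611\right) \left(8 + 4 \cdot 4\right) = 42159 \left(8 + 16\right) = 42159 \cdot 24 = 1011816$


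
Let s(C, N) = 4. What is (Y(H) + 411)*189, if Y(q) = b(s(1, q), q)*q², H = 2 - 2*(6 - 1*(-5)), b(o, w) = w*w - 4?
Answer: 30015279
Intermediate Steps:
b(o, w) = -4 + w² (b(o, w) = w² - 4 = -4 + w²)
H = -20 (H = 2 - 2*(6 + 5) = 2 - 2*11 = 2 - 22 = -20)
Y(q) = q²*(-4 + q²) (Y(q) = (-4 + q²)*q² = q²*(-4 + q²))
(Y(H) + 411)*189 = ((-20)²*(-4 + (-20)²) + 411)*189 = (400*(-4 + 400) + 411)*189 = (400*396 + 411)*189 = (158400 + 411)*189 = 158811*189 = 30015279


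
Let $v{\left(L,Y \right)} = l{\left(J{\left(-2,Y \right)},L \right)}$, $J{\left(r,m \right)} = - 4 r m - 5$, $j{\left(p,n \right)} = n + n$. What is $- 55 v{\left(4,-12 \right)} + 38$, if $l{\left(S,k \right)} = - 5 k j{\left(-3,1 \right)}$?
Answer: $2238$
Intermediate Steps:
$j{\left(p,n \right)} = 2 n$
$J{\left(r,m \right)} = -5 - 4 m r$ ($J{\left(r,m \right)} = - 4 m r - 5 = -5 - 4 m r$)
$l{\left(S,k \right)} = - 10 k$ ($l{\left(S,k \right)} = - 5 k 2 \cdot 1 = - 5 k 2 = - 10 k$)
$v{\left(L,Y \right)} = - 10 L$
$- 55 v{\left(4,-12 \right)} + 38 = - 55 \left(\left(-10\right) 4\right) + 38 = \left(-55\right) \left(-40\right) + 38 = 2200 + 38 = 2238$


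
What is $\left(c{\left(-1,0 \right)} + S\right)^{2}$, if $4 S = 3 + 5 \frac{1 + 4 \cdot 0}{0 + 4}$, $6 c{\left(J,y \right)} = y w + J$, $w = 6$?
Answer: $\frac{1849}{2304} \approx 0.80252$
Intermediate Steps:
$c{\left(J,y \right)} = y + \frac{J}{6}$ ($c{\left(J,y \right)} = \frac{y 6 + J}{6} = \frac{6 y + J}{6} = \frac{J + 6 y}{6} = y + \frac{J}{6}$)
$S = \frac{17}{16}$ ($S = \frac{3 + 5 \frac{1 + 4 \cdot 0}{0 + 4}}{4} = \frac{3 + 5 \frac{1 + 0}{4}}{4} = \frac{3 + 5 \cdot 1 \cdot \frac{1}{4}}{4} = \frac{3 + 5 \cdot \frac{1}{4}}{4} = \frac{3 + \frac{5}{4}}{4} = \frac{1}{4} \cdot \frac{17}{4} = \frac{17}{16} \approx 1.0625$)
$\left(c{\left(-1,0 \right)} + S\right)^{2} = \left(\left(0 + \frac{1}{6} \left(-1\right)\right) + \frac{17}{16}\right)^{2} = \left(\left(0 - \frac{1}{6}\right) + \frac{17}{16}\right)^{2} = \left(- \frac{1}{6} + \frac{17}{16}\right)^{2} = \left(\frac{43}{48}\right)^{2} = \frac{1849}{2304}$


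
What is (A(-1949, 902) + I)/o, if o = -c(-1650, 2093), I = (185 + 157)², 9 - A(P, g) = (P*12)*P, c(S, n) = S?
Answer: -15155413/550 ≈ -27555.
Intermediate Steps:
A(P, g) = 9 - 12*P² (A(P, g) = 9 - P*12*P = 9 - 12*P*P = 9 - 12*P²)
I = 116964 (I = 342² = 116964)
o = 1650 (o = -1*(-1650) = 1650)
(A(-1949, 902) + I)/o = ((9 - 12*(-1949)²) + 116964)/1650 = ((9 - 12*3798601) + 116964)*(1/1650) = ((9 - 45583212) + 116964)*(1/1650) = (-45583203 + 116964)*(1/1650) = -45466239*1/1650 = -15155413/550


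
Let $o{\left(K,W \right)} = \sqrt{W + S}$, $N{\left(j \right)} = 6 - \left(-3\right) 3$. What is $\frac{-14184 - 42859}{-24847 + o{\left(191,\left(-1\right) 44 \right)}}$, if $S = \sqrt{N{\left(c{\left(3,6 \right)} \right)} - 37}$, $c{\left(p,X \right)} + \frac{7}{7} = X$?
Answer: $\frac{57043}{24847 - \sqrt{-44 + i \sqrt{22}}} \approx 2.2958 + 0.00061377 i$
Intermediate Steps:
$c{\left(p,X \right)} = -1 + X$
$N{\left(j \right)} = 15$ ($N{\left(j \right)} = 6 - -9 = 6 + 9 = 15$)
$S = i \sqrt{22}$ ($S = \sqrt{15 - 37} = \sqrt{-22} = i \sqrt{22} \approx 4.6904 i$)
$o{\left(K,W \right)} = \sqrt{W + i \sqrt{22}}$
$\frac{-14184 - 42859}{-24847 + o{\left(191,\left(-1\right) 44 \right)}} = \frac{-14184 - 42859}{-24847 + \sqrt{\left(-1\right) 44 + i \sqrt{22}}} = - \frac{57043}{-24847 + \sqrt{-44 + i \sqrt{22}}}$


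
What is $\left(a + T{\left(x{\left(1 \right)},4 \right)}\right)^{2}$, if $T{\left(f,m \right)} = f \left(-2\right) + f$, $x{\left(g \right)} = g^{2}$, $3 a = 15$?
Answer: $16$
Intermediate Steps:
$a = 5$ ($a = \frac{1}{3} \cdot 15 = 5$)
$T{\left(f,m \right)} = - f$ ($T{\left(f,m \right)} = - 2 f + f = - f$)
$\left(a + T{\left(x{\left(1 \right)},4 \right)}\right)^{2} = \left(5 - 1^{2}\right)^{2} = \left(5 - 1\right)^{2} = 4^{2} = 16$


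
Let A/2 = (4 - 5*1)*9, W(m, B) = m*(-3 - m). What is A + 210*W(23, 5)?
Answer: -125598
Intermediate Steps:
A = -18 (A = 2*((4 - 5*1)*9) = 2*((4 - 5)*9) = 2*(-1*9) = 2*(-9) = -18)
A + 210*W(23, 5) = -18 + 210*(-1*23*(3 + 23)) = -18 + 210*(-1*23*26) = -18 + 210*(-598) = -18 - 125580 = -125598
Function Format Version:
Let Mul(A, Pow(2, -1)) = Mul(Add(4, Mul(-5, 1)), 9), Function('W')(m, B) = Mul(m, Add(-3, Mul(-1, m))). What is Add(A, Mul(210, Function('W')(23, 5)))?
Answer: -125598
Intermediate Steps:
A = -18 (A = Mul(2, Mul(Add(4, Mul(-5, 1)), 9)) = Mul(2, Mul(Add(4, -5), 9)) = Mul(2, Mul(-1, 9)) = Mul(2, -9) = -18)
Add(A, Mul(210, Function('W')(23, 5))) = Add(-18, Mul(210, Mul(-1, 23, Add(3, 23)))) = Add(-18, Mul(210, Mul(-1, 23, 26))) = Add(-18, Mul(210, -598)) = Add(-18, -125580) = -125598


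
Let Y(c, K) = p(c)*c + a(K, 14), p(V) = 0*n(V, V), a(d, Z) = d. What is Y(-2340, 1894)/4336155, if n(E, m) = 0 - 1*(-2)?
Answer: 1894/4336155 ≈ 0.00043679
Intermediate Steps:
n(E, m) = 2 (n(E, m) = 0 + 2 = 2)
p(V) = 0 (p(V) = 0*2 = 0)
Y(c, K) = K (Y(c, K) = 0*c + K = 0 + K = K)
Y(-2340, 1894)/4336155 = 1894/4336155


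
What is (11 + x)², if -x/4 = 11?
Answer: 1089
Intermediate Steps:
x = -44 (x = -4*11 = -44)
(11 + x)² = (11 - 44)² = (-33)² = 1089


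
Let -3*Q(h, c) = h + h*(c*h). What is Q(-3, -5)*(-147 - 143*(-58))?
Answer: 130352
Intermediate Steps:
Q(h, c) = -h/3 - c*h²/3 (Q(h, c) = -(h + h*(c*h))/3 = -(h + c*h²)/3 = -h/3 - c*h²/3)
Q(-3, -5)*(-147 - 143*(-58)) = (-⅓*(-3)*(1 - 5*(-3)))*(-147 - 143*(-58)) = (-⅓*(-3)*(1 + 15))*(-147 + 8294) = -⅓*(-3)*16*8147 = 16*8147 = 130352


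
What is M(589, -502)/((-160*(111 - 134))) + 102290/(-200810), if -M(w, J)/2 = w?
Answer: -30649069/36949040 ≈ -0.82950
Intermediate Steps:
M(w, J) = -2*w
M(589, -502)/((-160*(111 - 134))) + 102290/(-200810) = (-2*589)/((-160*(111 - 134))) + 102290/(-200810) = -1178/((-160*(-23))) + 102290*(-1/200810) = -1178/3680 - 10229/20081 = -1178*1/3680 - 10229/20081 = -589/1840 - 10229/20081 = -30649069/36949040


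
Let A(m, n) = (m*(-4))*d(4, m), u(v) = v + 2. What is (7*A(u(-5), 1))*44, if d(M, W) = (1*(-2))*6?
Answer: -44352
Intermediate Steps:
d(M, W) = -12 (d(M, W) = -2*6 = -12)
u(v) = 2 + v
A(m, n) = 48*m (A(m, n) = (m*(-4))*(-12) = -4*m*(-12) = 48*m)
(7*A(u(-5), 1))*44 = (7*(48*(2 - 5)))*44 = (7*(48*(-3)))*44 = (7*(-144))*44 = -1008*44 = -44352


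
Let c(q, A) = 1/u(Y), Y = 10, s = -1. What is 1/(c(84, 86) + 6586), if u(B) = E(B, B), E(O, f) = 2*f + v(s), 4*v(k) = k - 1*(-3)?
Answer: 41/270028 ≈ 0.00015184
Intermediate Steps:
v(k) = ¾ + k/4 (v(k) = (k - 1*(-3))/4 = (k + 3)/4 = (3 + k)/4 = ¾ + k/4)
E(O, f) = ½ + 2*f (E(O, f) = 2*f + (¾ + (¼)*(-1)) = 2*f + (¾ - ¼) = 2*f + ½ = ½ + 2*f)
u(B) = ½ + 2*B
c(q, A) = 2/41 (c(q, A) = 1/(½ + 2*10) = 1/(½ + 20) = 1/(41/2) = 2/41)
1/(c(84, 86) + 6586) = 1/(2/41 + 6586) = 1/(270028/41) = 41/270028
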